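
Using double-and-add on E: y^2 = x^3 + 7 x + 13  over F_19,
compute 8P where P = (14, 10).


k = 8 = 1000_2 (binary, LSB first: 0001)
Double-and-add from P = (14, 10):
  bit 0 = 0: acc unchanged = O
  bit 1 = 0: acc unchanged = O
  bit 2 = 0: acc unchanged = O
  bit 3 = 1: acc = O + (2, 4) = (2, 4)

8P = (2, 4)


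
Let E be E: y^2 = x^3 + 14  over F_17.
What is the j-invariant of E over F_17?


Delta = -16(4 a^3 + 27 b^2) mod 17 = 5
-1728 * (4 a)^3 = -1728 * (4*0)^3 mod 17 = 0
j = 0 * 5^(-1) mod 17 = 0

j = 0 (mod 17)


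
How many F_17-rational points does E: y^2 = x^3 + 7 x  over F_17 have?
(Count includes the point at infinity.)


For each x in F_17, count y with y^2 = x^3 + 7 x + 0 mod 17:
  x = 0: RHS = 0, y in [0]  -> 1 point(s)
  x = 1: RHS = 8, y in [5, 12]  -> 2 point(s)
  x = 7: RHS = 1, y in [1, 16]  -> 2 point(s)
  x = 10: RHS = 16, y in [4, 13]  -> 2 point(s)
  x = 16: RHS = 9, y in [3, 14]  -> 2 point(s)
Affine points: 9. Add the point at infinity: total = 10.

#E(F_17) = 10


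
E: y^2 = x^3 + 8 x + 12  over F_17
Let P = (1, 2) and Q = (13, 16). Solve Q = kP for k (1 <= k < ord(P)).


Enumerate multiples of P until we hit Q = (13, 16):
  1P = (1, 2)
  2P = (13, 16)
Match found at i = 2.

k = 2


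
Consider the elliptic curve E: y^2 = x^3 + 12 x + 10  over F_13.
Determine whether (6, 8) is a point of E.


Check whether y^2 = x^3 + 12 x + 10 (mod 13) for (x, y) = (6, 8).
LHS: y^2 = 8^2 mod 13 = 12
RHS: x^3 + 12 x + 10 = 6^3 + 12*6 + 10 mod 13 = 12
LHS = RHS

Yes, on the curve


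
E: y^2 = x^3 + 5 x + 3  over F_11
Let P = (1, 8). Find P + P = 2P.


Doubling: s = (3 x1^2 + a) / (2 y1)
s = (3*1^2 + 5) / (2*8) mod 11 = 6
x3 = s^2 - 2 x1 mod 11 = 6^2 - 2*1 = 1
y3 = s (x1 - x3) - y1 mod 11 = 6 * (1 - 1) - 8 = 3

2P = (1, 3)


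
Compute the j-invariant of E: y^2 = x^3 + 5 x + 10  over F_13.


Delta = -16(4 a^3 + 27 b^2) mod 13 = 7
-1728 * (4 a)^3 = -1728 * (4*5)^3 mod 13 = 5
j = 5 * 7^(-1) mod 13 = 10

j = 10 (mod 13)


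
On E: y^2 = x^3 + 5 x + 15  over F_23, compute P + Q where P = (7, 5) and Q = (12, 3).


P != Q, so use the chord formula.
s = (y2 - y1) / (x2 - x1) = (21) / (5) mod 23 = 18
x3 = s^2 - x1 - x2 mod 23 = 18^2 - 7 - 12 = 6
y3 = s (x1 - x3) - y1 mod 23 = 18 * (7 - 6) - 5 = 13

P + Q = (6, 13)


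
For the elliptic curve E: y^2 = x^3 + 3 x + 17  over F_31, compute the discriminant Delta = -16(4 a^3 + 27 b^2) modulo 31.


4 a^3 + 27 b^2 = 4*3^3 + 27*17^2 = 108 + 7803 = 7911
Delta = -16 * (7911) = -126576
Delta mod 31 = 28

Delta = 28 (mod 31)


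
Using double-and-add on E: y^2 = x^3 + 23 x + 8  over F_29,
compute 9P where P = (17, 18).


k = 9 = 1001_2 (binary, LSB first: 1001)
Double-and-add from P = (17, 18):
  bit 0 = 1: acc = O + (17, 18) = (17, 18)
  bit 1 = 0: acc unchanged = (17, 18)
  bit 2 = 0: acc unchanged = (17, 18)
  bit 3 = 1: acc = (17, 18) + (19, 24) = (2, 27)

9P = (2, 27)


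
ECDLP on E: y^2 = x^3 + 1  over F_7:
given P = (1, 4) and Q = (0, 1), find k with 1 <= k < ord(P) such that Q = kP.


Enumerate multiples of P until we hit Q = (0, 1):
  1P = (1, 4)
  2P = (0, 6)
  3P = (3, 0)
  4P = (0, 1)
Match found at i = 4.

k = 4


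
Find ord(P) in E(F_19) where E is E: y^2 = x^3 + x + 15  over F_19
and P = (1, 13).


Compute successive multiples of P until we hit O:
  1P = (1, 13)
  2P = (15, 17)
  3P = (12, 11)
  4P = (12, 8)
  5P = (15, 2)
  6P = (1, 6)
  7P = O

ord(P) = 7


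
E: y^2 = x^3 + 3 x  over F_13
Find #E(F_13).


For each x in F_13, count y with y^2 = x^3 + 3 x + 0 mod 13:
  x = 0: RHS = 0, y in [0]  -> 1 point(s)
  x = 1: RHS = 4, y in [2, 11]  -> 2 point(s)
  x = 2: RHS = 1, y in [1, 12]  -> 2 point(s)
  x = 3: RHS = 10, y in [6, 7]  -> 2 point(s)
  x = 5: RHS = 10, y in [6, 7]  -> 2 point(s)
  x = 6: RHS = 0, y in [0]  -> 1 point(s)
  x = 7: RHS = 0, y in [0]  -> 1 point(s)
  x = 8: RHS = 3, y in [4, 9]  -> 2 point(s)
  x = 10: RHS = 3, y in [4, 9]  -> 2 point(s)
  x = 11: RHS = 12, y in [5, 8]  -> 2 point(s)
  x = 12: RHS = 9, y in [3, 10]  -> 2 point(s)
Affine points: 19. Add the point at infinity: total = 20.

#E(F_13) = 20


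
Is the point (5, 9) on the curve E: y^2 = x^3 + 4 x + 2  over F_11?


Check whether y^2 = x^3 + 4 x + 2 (mod 11) for (x, y) = (5, 9).
LHS: y^2 = 9^2 mod 11 = 4
RHS: x^3 + 4 x + 2 = 5^3 + 4*5 + 2 mod 11 = 4
LHS = RHS

Yes, on the curve


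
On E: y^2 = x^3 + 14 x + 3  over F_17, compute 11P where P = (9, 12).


k = 11 = 1011_2 (binary, LSB first: 1101)
Double-and-add from P = (9, 12):
  bit 0 = 1: acc = O + (9, 12) = (9, 12)
  bit 1 = 1: acc = (9, 12) + (14, 6) = (7, 6)
  bit 2 = 0: acc unchanged = (7, 6)
  bit 3 = 1: acc = (7, 6) + (1, 16) = (8, 7)

11P = (8, 7)


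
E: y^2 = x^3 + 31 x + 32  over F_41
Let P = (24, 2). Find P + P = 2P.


Doubling: s = (3 x1^2 + a) / (2 y1)
s = (3*24^2 + 31) / (2*2) mod 41 = 40
x3 = s^2 - 2 x1 mod 41 = 40^2 - 2*24 = 35
y3 = s (x1 - x3) - y1 mod 41 = 40 * (24 - 35) - 2 = 9

2P = (35, 9)


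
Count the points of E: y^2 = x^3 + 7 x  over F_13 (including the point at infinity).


For each x in F_13, count y with y^2 = x^3 + 7 x + 0 mod 13:
  x = 0: RHS = 0, y in [0]  -> 1 point(s)
  x = 2: RHS = 9, y in [3, 10]  -> 2 point(s)
  x = 3: RHS = 9, y in [3, 10]  -> 2 point(s)
  x = 4: RHS = 1, y in [1, 12]  -> 2 point(s)
  x = 5: RHS = 4, y in [2, 11]  -> 2 point(s)
  x = 8: RHS = 9, y in [3, 10]  -> 2 point(s)
  x = 9: RHS = 12, y in [5, 8]  -> 2 point(s)
  x = 10: RHS = 4, y in [2, 11]  -> 2 point(s)
  x = 11: RHS = 4, y in [2, 11]  -> 2 point(s)
Affine points: 17. Add the point at infinity: total = 18.

#E(F_13) = 18


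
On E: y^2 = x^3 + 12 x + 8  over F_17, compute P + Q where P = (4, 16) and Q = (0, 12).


P != Q, so use the chord formula.
s = (y2 - y1) / (x2 - x1) = (13) / (13) mod 17 = 1
x3 = s^2 - x1 - x2 mod 17 = 1^2 - 4 - 0 = 14
y3 = s (x1 - x3) - y1 mod 17 = 1 * (4 - 14) - 16 = 8

P + Q = (14, 8)


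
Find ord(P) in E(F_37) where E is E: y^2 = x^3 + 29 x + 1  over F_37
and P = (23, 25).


Compute successive multiples of P until we hit O:
  1P = (23, 25)
  2P = (19, 14)
  3P = (28, 26)
  4P = (26, 4)
  5P = (0, 36)
  6P = (25, 21)
  7P = (30, 26)
  8P = (18, 18)
  ... (continuing to 40P)
  40P = O

ord(P) = 40


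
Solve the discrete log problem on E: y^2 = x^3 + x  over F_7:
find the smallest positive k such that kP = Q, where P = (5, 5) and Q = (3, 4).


Enumerate multiples of P until we hit Q = (3, 4):
  1P = (5, 5)
  2P = (1, 3)
  3P = (3, 3)
  4P = (0, 0)
  5P = (3, 4)
Match found at i = 5.

k = 5


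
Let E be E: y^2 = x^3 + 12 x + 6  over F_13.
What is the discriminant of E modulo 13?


4 a^3 + 27 b^2 = 4*12^3 + 27*6^2 = 6912 + 972 = 7884
Delta = -16 * (7884) = -126144
Delta mod 13 = 8

Delta = 8 (mod 13)


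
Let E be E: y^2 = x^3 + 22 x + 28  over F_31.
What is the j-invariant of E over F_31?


Delta = -16(4 a^3 + 27 b^2) mod 31 = 19
-1728 * (4 a)^3 = -1728 * (4*22)^3 mod 31 = 23
j = 23 * 19^(-1) mod 31 = 11

j = 11 (mod 31)


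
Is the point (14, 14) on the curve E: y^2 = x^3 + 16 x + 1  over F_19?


Check whether y^2 = x^3 + 16 x + 1 (mod 19) for (x, y) = (14, 14).
LHS: y^2 = 14^2 mod 19 = 6
RHS: x^3 + 16 x + 1 = 14^3 + 16*14 + 1 mod 19 = 5
LHS != RHS

No, not on the curve


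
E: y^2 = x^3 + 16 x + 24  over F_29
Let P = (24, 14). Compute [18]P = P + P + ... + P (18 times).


k = 18 = 10010_2 (binary, LSB first: 01001)
Double-and-add from P = (24, 14):
  bit 0 = 0: acc unchanged = O
  bit 1 = 1: acc = O + (26, 23) = (26, 23)
  bit 2 = 0: acc unchanged = (26, 23)
  bit 3 = 0: acc unchanged = (26, 23)
  bit 4 = 1: acc = (26, 23) + (14, 11) = (19, 13)

18P = (19, 13)


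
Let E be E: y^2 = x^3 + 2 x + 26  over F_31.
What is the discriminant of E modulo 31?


4 a^3 + 27 b^2 = 4*2^3 + 27*26^2 = 32 + 18252 = 18284
Delta = -16 * (18284) = -292544
Delta mod 31 = 3

Delta = 3 (mod 31)


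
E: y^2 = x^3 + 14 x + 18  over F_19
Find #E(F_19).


For each x in F_19, count y with y^2 = x^3 + 14 x + 18 mod 19:
  x = 2: RHS = 16, y in [4, 15]  -> 2 point(s)
  x = 3: RHS = 11, y in [7, 12]  -> 2 point(s)
  x = 4: RHS = 5, y in [9, 10]  -> 2 point(s)
  x = 5: RHS = 4, y in [2, 17]  -> 2 point(s)
  x = 16: RHS = 6, y in [5, 14]  -> 2 point(s)
  x = 17: RHS = 1, y in [1, 18]  -> 2 point(s)
Affine points: 12. Add the point at infinity: total = 13.

#E(F_19) = 13


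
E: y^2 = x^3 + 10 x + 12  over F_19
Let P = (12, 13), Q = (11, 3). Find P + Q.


P != Q, so use the chord formula.
s = (y2 - y1) / (x2 - x1) = (9) / (18) mod 19 = 10
x3 = s^2 - x1 - x2 mod 19 = 10^2 - 12 - 11 = 1
y3 = s (x1 - x3) - y1 mod 19 = 10 * (12 - 1) - 13 = 2

P + Q = (1, 2)


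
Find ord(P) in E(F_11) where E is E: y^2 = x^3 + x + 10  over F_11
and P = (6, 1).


Compute successive multiples of P until we hit O:
  1P = (6, 1)
  2P = (2, 8)
  3P = (4, 1)
  4P = (1, 10)
  5P = (9, 0)
  6P = (1, 1)
  7P = (4, 10)
  8P = (2, 3)
  ... (continuing to 10P)
  10P = O

ord(P) = 10


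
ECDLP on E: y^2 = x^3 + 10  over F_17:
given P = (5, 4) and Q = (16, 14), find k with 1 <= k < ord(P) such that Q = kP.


Enumerate multiples of P until we hit Q = (16, 14):
  1P = (5, 4)
  2P = (16, 14)
Match found at i = 2.

k = 2


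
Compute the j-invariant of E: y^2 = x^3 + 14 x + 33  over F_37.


Delta = -16(4 a^3 + 27 b^2) mod 37 = 30
-1728 * (4 a)^3 = -1728 * (4*14)^3 mod 37 = 6
j = 6 * 30^(-1) mod 37 = 15

j = 15 (mod 37)


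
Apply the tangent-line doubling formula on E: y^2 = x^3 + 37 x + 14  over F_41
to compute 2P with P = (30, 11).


Doubling: s = (3 x1^2 + a) / (2 y1)
s = (3*30^2 + 37) / (2*11) mod 41 = 7
x3 = s^2 - 2 x1 mod 41 = 7^2 - 2*30 = 30
y3 = s (x1 - x3) - y1 mod 41 = 7 * (30 - 30) - 11 = 30

2P = (30, 30)


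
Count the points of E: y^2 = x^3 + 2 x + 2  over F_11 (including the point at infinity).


For each x in F_11, count y with y^2 = x^3 + 2 x + 2 mod 11:
  x = 1: RHS = 5, y in [4, 7]  -> 2 point(s)
  x = 2: RHS = 3, y in [5, 6]  -> 2 point(s)
  x = 5: RHS = 5, y in [4, 7]  -> 2 point(s)
  x = 9: RHS = 1, y in [1, 10]  -> 2 point(s)
Affine points: 8. Add the point at infinity: total = 9.

#E(F_11) = 9


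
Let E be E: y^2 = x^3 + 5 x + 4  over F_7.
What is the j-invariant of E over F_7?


Delta = -16(4 a^3 + 27 b^2) mod 7 = 5
-1728 * (4 a)^3 = -1728 * (4*5)^3 mod 7 = 6
j = 6 * 5^(-1) mod 7 = 4

j = 4 (mod 7)


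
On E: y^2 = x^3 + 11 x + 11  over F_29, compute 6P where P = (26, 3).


k = 6 = 110_2 (binary, LSB first: 011)
Double-and-add from P = (26, 3):
  bit 0 = 0: acc unchanged = O
  bit 1 = 1: acc = O + (1, 20) = (1, 20)
  bit 2 = 1: acc = (1, 20) + (14, 3) = (20, 16)

6P = (20, 16)


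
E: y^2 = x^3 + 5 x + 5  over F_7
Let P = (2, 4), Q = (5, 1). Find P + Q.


P != Q, so use the chord formula.
s = (y2 - y1) / (x2 - x1) = (4) / (3) mod 7 = 6
x3 = s^2 - x1 - x2 mod 7 = 6^2 - 2 - 5 = 1
y3 = s (x1 - x3) - y1 mod 7 = 6 * (2 - 1) - 4 = 2

P + Q = (1, 2)


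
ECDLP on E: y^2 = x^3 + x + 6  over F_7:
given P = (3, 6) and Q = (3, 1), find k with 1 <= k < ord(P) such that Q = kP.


Enumerate multiples of P until we hit Q = (3, 1):
  1P = (3, 6)
  2P = (1, 1)
  3P = (4, 2)
  4P = (2, 4)
  5P = (6, 2)
  6P = (6, 5)
  7P = (2, 3)
  8P = (4, 5)
  9P = (1, 6)
  10P = (3, 1)
Match found at i = 10.

k = 10


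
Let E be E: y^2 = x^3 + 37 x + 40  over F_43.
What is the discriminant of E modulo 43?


4 a^3 + 27 b^2 = 4*37^3 + 27*40^2 = 202612 + 43200 = 245812
Delta = -16 * (245812) = -3932992
Delta mod 43 = 3

Delta = 3 (mod 43)


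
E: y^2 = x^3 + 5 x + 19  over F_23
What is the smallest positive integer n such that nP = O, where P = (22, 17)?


Compute successive multiples of P until we hit O:
  1P = (22, 17)
  2P = (5, 10)
  3P = (21, 1)
  4P = (6, 9)
  5P = (1, 5)
  6P = (13, 21)
  7P = (20, 0)
  8P = (13, 2)
  ... (continuing to 14P)
  14P = O

ord(P) = 14


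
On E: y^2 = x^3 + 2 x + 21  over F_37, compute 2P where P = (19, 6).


Doubling: s = (3 x1^2 + a) / (2 y1)
s = (3*19^2 + 2) / (2*6) mod 37 = 1
x3 = s^2 - 2 x1 mod 37 = 1^2 - 2*19 = 0
y3 = s (x1 - x3) - y1 mod 37 = 1 * (19 - 0) - 6 = 13

2P = (0, 13)


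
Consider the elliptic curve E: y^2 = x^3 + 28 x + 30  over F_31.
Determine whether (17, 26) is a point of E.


Check whether y^2 = x^3 + 28 x + 30 (mod 31) for (x, y) = (17, 26).
LHS: y^2 = 26^2 mod 31 = 25
RHS: x^3 + 28 x + 30 = 17^3 + 28*17 + 30 mod 31 = 25
LHS = RHS

Yes, on the curve


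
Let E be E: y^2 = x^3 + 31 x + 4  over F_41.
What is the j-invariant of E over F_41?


Delta = -16(4 a^3 + 27 b^2) mod 41 = 16
-1728 * (4 a)^3 = -1728 * (4*31)^3 mod 41 = 35
j = 35 * 16^(-1) mod 41 = 15

j = 15 (mod 41)


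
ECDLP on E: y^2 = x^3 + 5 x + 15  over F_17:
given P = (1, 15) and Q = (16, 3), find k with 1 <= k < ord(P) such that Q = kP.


Enumerate multiples of P until we hit Q = (16, 3):
  1P = (1, 15)
  2P = (2, 4)
  3P = (16, 14)
  4P = (13, 13)
  5P = (12, 1)
  6P = (0, 10)
  7P = (7, 6)
  8P = (7, 11)
  9P = (0, 7)
  10P = (12, 16)
  11P = (13, 4)
  12P = (16, 3)
Match found at i = 12.

k = 12


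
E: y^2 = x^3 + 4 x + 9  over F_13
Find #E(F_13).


For each x in F_13, count y with y^2 = x^3 + 4 x + 9 mod 13:
  x = 0: RHS = 9, y in [3, 10]  -> 2 point(s)
  x = 1: RHS = 1, y in [1, 12]  -> 2 point(s)
  x = 2: RHS = 12, y in [5, 8]  -> 2 point(s)
  x = 3: RHS = 9, y in [3, 10]  -> 2 point(s)
  x = 7: RHS = 3, y in [4, 9]  -> 2 point(s)
  x = 10: RHS = 9, y in [3, 10]  -> 2 point(s)
  x = 12: RHS = 4, y in [2, 11]  -> 2 point(s)
Affine points: 14. Add the point at infinity: total = 15.

#E(F_13) = 15


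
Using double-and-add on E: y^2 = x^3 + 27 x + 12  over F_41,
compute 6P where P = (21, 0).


k = 6 = 110_2 (binary, LSB first: 011)
Double-and-add from P = (21, 0):
  bit 0 = 0: acc unchanged = O
  bit 1 = 1: acc = O + O = O
  bit 2 = 1: acc = O + O = O

6P = O


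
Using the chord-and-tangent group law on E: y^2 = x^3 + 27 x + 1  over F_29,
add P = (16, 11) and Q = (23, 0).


P != Q, so use the chord formula.
s = (y2 - y1) / (x2 - x1) = (18) / (7) mod 29 = 15
x3 = s^2 - x1 - x2 mod 29 = 15^2 - 16 - 23 = 12
y3 = s (x1 - x3) - y1 mod 29 = 15 * (16 - 12) - 11 = 20

P + Q = (12, 20)


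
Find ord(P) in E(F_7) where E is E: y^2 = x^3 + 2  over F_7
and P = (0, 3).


Compute successive multiples of P until we hit O:
  1P = (0, 3)
  2P = (0, 4)
  3P = O

ord(P) = 3


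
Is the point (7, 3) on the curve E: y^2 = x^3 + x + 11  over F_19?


Check whether y^2 = x^3 + 1 x + 11 (mod 19) for (x, y) = (7, 3).
LHS: y^2 = 3^2 mod 19 = 9
RHS: x^3 + 1 x + 11 = 7^3 + 1*7 + 11 mod 19 = 0
LHS != RHS

No, not on the curve


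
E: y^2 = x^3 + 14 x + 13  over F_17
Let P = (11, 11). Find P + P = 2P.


Doubling: s = (3 x1^2 + a) / (2 y1)
s = (3*11^2 + 14) / (2*11) mod 17 = 4
x3 = s^2 - 2 x1 mod 17 = 4^2 - 2*11 = 11
y3 = s (x1 - x3) - y1 mod 17 = 4 * (11 - 11) - 11 = 6

2P = (11, 6)


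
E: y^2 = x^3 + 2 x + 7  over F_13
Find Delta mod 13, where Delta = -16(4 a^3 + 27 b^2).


4 a^3 + 27 b^2 = 4*2^3 + 27*7^2 = 32 + 1323 = 1355
Delta = -16 * (1355) = -21680
Delta mod 13 = 4

Delta = 4 (mod 13)


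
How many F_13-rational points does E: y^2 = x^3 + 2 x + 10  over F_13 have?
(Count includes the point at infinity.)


For each x in F_13, count y with y^2 = x^3 + 2 x + 10 mod 13:
  x = 0: RHS = 10, y in [6, 7]  -> 2 point(s)
  x = 1: RHS = 0, y in [0]  -> 1 point(s)
  x = 2: RHS = 9, y in [3, 10]  -> 2 point(s)
  x = 3: RHS = 4, y in [2, 11]  -> 2 point(s)
  x = 4: RHS = 4, y in [2, 11]  -> 2 point(s)
  x = 6: RHS = 4, y in [2, 11]  -> 2 point(s)
  x = 7: RHS = 3, y in [4, 9]  -> 2 point(s)
  x = 9: RHS = 3, y in [4, 9]  -> 2 point(s)
  x = 10: RHS = 3, y in [4, 9]  -> 2 point(s)
Affine points: 17. Add the point at infinity: total = 18.

#E(F_13) = 18


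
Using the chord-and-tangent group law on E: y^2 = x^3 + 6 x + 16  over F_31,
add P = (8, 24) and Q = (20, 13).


P != Q, so use the chord formula.
s = (y2 - y1) / (x2 - x1) = (20) / (12) mod 31 = 12
x3 = s^2 - x1 - x2 mod 31 = 12^2 - 8 - 20 = 23
y3 = s (x1 - x3) - y1 mod 31 = 12 * (8 - 23) - 24 = 13

P + Q = (23, 13)


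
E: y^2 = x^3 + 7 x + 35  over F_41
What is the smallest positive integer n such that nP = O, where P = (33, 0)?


Compute successive multiples of P until we hit O:
  1P = (33, 0)
  2P = O

ord(P) = 2


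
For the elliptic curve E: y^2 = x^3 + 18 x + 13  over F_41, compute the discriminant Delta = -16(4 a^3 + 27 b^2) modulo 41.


4 a^3 + 27 b^2 = 4*18^3 + 27*13^2 = 23328 + 4563 = 27891
Delta = -16 * (27891) = -446256
Delta mod 41 = 29

Delta = 29 (mod 41)


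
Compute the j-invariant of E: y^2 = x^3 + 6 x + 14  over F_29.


Delta = -16(4 a^3 + 27 b^2) mod 29 = 17
-1728 * (4 a)^3 = -1728 * (4*6)^3 mod 29 = 8
j = 8 * 17^(-1) mod 29 = 9

j = 9 (mod 29)


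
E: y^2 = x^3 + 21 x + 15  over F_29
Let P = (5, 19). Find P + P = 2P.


Doubling: s = (3 x1^2 + a) / (2 y1)
s = (3*5^2 + 21) / (2*19) mod 29 = 1
x3 = s^2 - 2 x1 mod 29 = 1^2 - 2*5 = 20
y3 = s (x1 - x3) - y1 mod 29 = 1 * (5 - 20) - 19 = 24

2P = (20, 24)


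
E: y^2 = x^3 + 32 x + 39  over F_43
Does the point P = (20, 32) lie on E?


Check whether y^2 = x^3 + 32 x + 39 (mod 43) for (x, y) = (20, 32).
LHS: y^2 = 32^2 mod 43 = 35
RHS: x^3 + 32 x + 39 = 20^3 + 32*20 + 39 mod 43 = 36
LHS != RHS

No, not on the curve


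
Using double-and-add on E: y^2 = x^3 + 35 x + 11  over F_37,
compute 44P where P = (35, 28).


k = 44 = 101100_2 (binary, LSB first: 001101)
Double-and-add from P = (35, 28):
  bit 0 = 0: acc unchanged = O
  bit 1 = 0: acc unchanged = O
  bit 2 = 1: acc = O + (32, 28) = (32, 28)
  bit 3 = 1: acc = (32, 28) + (14, 10) = (29, 12)
  bit 4 = 0: acc unchanged = (29, 12)
  bit 5 = 1: acc = (29, 12) + (13, 31) = (35, 9)

44P = (35, 9)


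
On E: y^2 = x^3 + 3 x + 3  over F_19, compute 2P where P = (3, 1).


k = 2 = 10_2 (binary, LSB first: 01)
Double-and-add from P = (3, 1):
  bit 0 = 0: acc unchanged = O
  bit 1 = 1: acc = O + (10, 8) = (10, 8)

2P = (10, 8)


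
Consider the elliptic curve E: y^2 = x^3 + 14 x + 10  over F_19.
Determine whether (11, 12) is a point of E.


Check whether y^2 = x^3 + 14 x + 10 (mod 19) for (x, y) = (11, 12).
LHS: y^2 = 12^2 mod 19 = 11
RHS: x^3 + 14 x + 10 = 11^3 + 14*11 + 10 mod 19 = 13
LHS != RHS

No, not on the curve


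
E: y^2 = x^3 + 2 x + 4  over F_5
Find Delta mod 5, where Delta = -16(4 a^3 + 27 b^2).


4 a^3 + 27 b^2 = 4*2^3 + 27*4^2 = 32 + 432 = 464
Delta = -16 * (464) = -7424
Delta mod 5 = 1

Delta = 1 (mod 5)


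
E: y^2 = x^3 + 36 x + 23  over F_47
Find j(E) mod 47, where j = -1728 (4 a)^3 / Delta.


Delta = -16(4 a^3 + 27 b^2) mod 47 = 6
-1728 * (4 a)^3 = -1728 * (4*36)^3 mod 47 = 15
j = 15 * 6^(-1) mod 47 = 26

j = 26 (mod 47)


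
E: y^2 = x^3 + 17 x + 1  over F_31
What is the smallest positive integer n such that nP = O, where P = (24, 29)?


Compute successive multiples of P until we hit O:
  1P = (24, 29)
  2P = (21, 3)
  3P = (6, 3)
  4P = (5, 26)
  5P = (4, 28)
  6P = (13, 1)
  7P = (22, 24)
  8P = (30, 18)
  ... (continuing to 36P)
  36P = O

ord(P) = 36


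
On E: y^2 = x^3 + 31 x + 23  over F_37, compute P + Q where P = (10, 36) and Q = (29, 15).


P != Q, so use the chord formula.
s = (y2 - y1) / (x2 - x1) = (16) / (19) mod 37 = 32
x3 = s^2 - x1 - x2 mod 37 = 32^2 - 10 - 29 = 23
y3 = s (x1 - x3) - y1 mod 37 = 32 * (10 - 23) - 36 = 29

P + Q = (23, 29)


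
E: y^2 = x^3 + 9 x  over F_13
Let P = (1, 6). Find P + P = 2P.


Doubling: s = (3 x1^2 + a) / (2 y1)
s = (3*1^2 + 9) / (2*6) mod 13 = 1
x3 = s^2 - 2 x1 mod 13 = 1^2 - 2*1 = 12
y3 = s (x1 - x3) - y1 mod 13 = 1 * (1 - 12) - 6 = 9

2P = (12, 9)


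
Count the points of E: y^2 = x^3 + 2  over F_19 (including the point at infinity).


For each x in F_19, count y with y^2 = x^3 + 0 x + 2 mod 19:
  x = 4: RHS = 9, y in [3, 16]  -> 2 point(s)
  x = 6: RHS = 9, y in [3, 16]  -> 2 point(s)
  x = 8: RHS = 1, y in [1, 18]  -> 2 point(s)
  x = 9: RHS = 9, y in [3, 16]  -> 2 point(s)
  x = 12: RHS = 1, y in [1, 18]  -> 2 point(s)
  x = 18: RHS = 1, y in [1, 18]  -> 2 point(s)
Affine points: 12. Add the point at infinity: total = 13.

#E(F_19) = 13


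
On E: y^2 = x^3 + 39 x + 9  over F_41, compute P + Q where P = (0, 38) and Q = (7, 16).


P != Q, so use the chord formula.
s = (y2 - y1) / (x2 - x1) = (19) / (7) mod 41 = 32
x3 = s^2 - x1 - x2 mod 41 = 32^2 - 0 - 7 = 33
y3 = s (x1 - x3) - y1 mod 41 = 32 * (0 - 33) - 38 = 13

P + Q = (33, 13)


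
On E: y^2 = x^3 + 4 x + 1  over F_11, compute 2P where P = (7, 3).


Doubling: s = (3 x1^2 + a) / (2 y1)
s = (3*7^2 + 4) / (2*3) mod 11 = 5
x3 = s^2 - 2 x1 mod 11 = 5^2 - 2*7 = 0
y3 = s (x1 - x3) - y1 mod 11 = 5 * (7 - 0) - 3 = 10

2P = (0, 10)


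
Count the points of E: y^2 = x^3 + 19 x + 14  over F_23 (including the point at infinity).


For each x in F_23, count y with y^2 = x^3 + 19 x + 14 mod 23:
  x = 3: RHS = 6, y in [11, 12]  -> 2 point(s)
  x = 4: RHS = 16, y in [4, 19]  -> 2 point(s)
  x = 5: RHS = 4, y in [2, 21]  -> 2 point(s)
  x = 10: RHS = 8, y in [10, 13]  -> 2 point(s)
  x = 11: RHS = 13, y in [6, 17]  -> 2 point(s)
  x = 17: RHS = 6, y in [11, 12]  -> 2 point(s)
  x = 18: RHS = 1, y in [1, 22]  -> 2 point(s)
  x = 19: RHS = 12, y in [9, 14]  -> 2 point(s)
Affine points: 16. Add the point at infinity: total = 17.

#E(F_23) = 17


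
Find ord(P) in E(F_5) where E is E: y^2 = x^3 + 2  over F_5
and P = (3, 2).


Compute successive multiples of P until we hit O:
  1P = (3, 2)
  2P = (3, 3)
  3P = O

ord(P) = 3


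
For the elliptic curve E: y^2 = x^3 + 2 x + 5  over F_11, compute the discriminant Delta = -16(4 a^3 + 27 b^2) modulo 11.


4 a^3 + 27 b^2 = 4*2^3 + 27*5^2 = 32 + 675 = 707
Delta = -16 * (707) = -11312
Delta mod 11 = 7

Delta = 7 (mod 11)


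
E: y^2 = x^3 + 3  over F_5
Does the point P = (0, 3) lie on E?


Check whether y^2 = x^3 + 0 x + 3 (mod 5) for (x, y) = (0, 3).
LHS: y^2 = 3^2 mod 5 = 4
RHS: x^3 + 0 x + 3 = 0^3 + 0*0 + 3 mod 5 = 3
LHS != RHS

No, not on the curve


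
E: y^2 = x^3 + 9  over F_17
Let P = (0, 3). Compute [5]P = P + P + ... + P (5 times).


k = 5 = 101_2 (binary, LSB first: 101)
Double-and-add from P = (0, 3):
  bit 0 = 1: acc = O + (0, 3) = (0, 3)
  bit 1 = 0: acc unchanged = (0, 3)
  bit 2 = 1: acc = (0, 3) + (0, 3) = (0, 14)

5P = (0, 14)


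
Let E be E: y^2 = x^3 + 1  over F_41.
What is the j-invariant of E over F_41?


Delta = -16(4 a^3 + 27 b^2) mod 41 = 19
-1728 * (4 a)^3 = -1728 * (4*0)^3 mod 41 = 0
j = 0 * 19^(-1) mod 41 = 0

j = 0 (mod 41)


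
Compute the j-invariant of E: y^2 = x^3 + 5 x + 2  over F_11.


Delta = -16(4 a^3 + 27 b^2) mod 11 = 7
-1728 * (4 a)^3 = -1728 * (4*5)^3 mod 11 = 8
j = 8 * 7^(-1) mod 11 = 9

j = 9 (mod 11)


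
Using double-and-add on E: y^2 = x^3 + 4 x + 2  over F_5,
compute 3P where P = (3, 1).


k = 3 = 11_2 (binary, LSB first: 11)
Double-and-add from P = (3, 1):
  bit 0 = 1: acc = O + (3, 1) = (3, 1)
  bit 1 = 1: acc = (3, 1) + (3, 4) = O

3P = O


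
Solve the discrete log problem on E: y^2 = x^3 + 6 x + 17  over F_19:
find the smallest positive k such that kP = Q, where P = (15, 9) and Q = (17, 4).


Enumerate multiples of P until we hit Q = (17, 4):
  1P = (15, 9)
  2P = (17, 4)
Match found at i = 2.

k = 2


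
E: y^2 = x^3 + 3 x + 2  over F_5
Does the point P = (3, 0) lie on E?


Check whether y^2 = x^3 + 3 x + 2 (mod 5) for (x, y) = (3, 0).
LHS: y^2 = 0^2 mod 5 = 0
RHS: x^3 + 3 x + 2 = 3^3 + 3*3 + 2 mod 5 = 3
LHS != RHS

No, not on the curve


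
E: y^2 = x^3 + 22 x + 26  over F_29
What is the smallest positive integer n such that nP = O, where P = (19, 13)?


Compute successive multiples of P until we hit O:
  1P = (19, 13)
  2P = (21, 18)
  3P = (17, 21)
  4P = (9, 5)
  5P = (26, 22)
  6P = (4, 27)
  7P = (7, 28)
  8P = (10, 12)
  ... (continuing to 30P)
  30P = O

ord(P) = 30


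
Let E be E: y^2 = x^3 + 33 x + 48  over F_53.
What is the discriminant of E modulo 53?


4 a^3 + 27 b^2 = 4*33^3 + 27*48^2 = 143748 + 62208 = 205956
Delta = -16 * (205956) = -3295296
Delta mod 53 = 32

Delta = 32 (mod 53)


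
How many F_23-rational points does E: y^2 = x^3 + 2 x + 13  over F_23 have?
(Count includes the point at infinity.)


For each x in F_23, count y with y^2 = x^3 + 2 x + 13 mod 23:
  x = 0: RHS = 13, y in [6, 17]  -> 2 point(s)
  x = 1: RHS = 16, y in [4, 19]  -> 2 point(s)
  x = 2: RHS = 2, y in [5, 18]  -> 2 point(s)
  x = 3: RHS = 0, y in [0]  -> 1 point(s)
  x = 4: RHS = 16, y in [4, 19]  -> 2 point(s)
  x = 7: RHS = 2, y in [5, 18]  -> 2 point(s)
  x = 8: RHS = 12, y in [9, 14]  -> 2 point(s)
  x = 9: RHS = 1, y in [1, 22]  -> 2 point(s)
  x = 11: RHS = 9, y in [3, 20]  -> 2 point(s)
  x = 14: RHS = 2, y in [5, 18]  -> 2 point(s)
  x = 16: RHS = 1, y in [1, 22]  -> 2 point(s)
  x = 18: RHS = 16, y in [4, 19]  -> 2 point(s)
  x = 20: RHS = 3, y in [7, 16]  -> 2 point(s)
  x = 21: RHS = 1, y in [1, 22]  -> 2 point(s)
Affine points: 27. Add the point at infinity: total = 28.

#E(F_23) = 28


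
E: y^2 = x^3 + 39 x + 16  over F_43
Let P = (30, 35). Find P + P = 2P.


Doubling: s = (3 x1^2 + a) / (2 y1)
s = (3*30^2 + 39) / (2*35) mod 43 = 25
x3 = s^2 - 2 x1 mod 43 = 25^2 - 2*30 = 6
y3 = s (x1 - x3) - y1 mod 43 = 25 * (30 - 6) - 35 = 6

2P = (6, 6)


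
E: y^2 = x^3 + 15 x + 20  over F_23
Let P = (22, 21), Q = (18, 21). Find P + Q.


P != Q, so use the chord formula.
s = (y2 - y1) / (x2 - x1) = (0) / (19) mod 23 = 0
x3 = s^2 - x1 - x2 mod 23 = 0^2 - 22 - 18 = 6
y3 = s (x1 - x3) - y1 mod 23 = 0 * (22 - 6) - 21 = 2

P + Q = (6, 2)


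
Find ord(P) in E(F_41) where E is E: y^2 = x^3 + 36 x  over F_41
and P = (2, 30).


Compute successive multiples of P until we hit O:
  1P = (2, 30)
  2P = (36, 33)
  3P = (40, 39)
  4P = (8, 29)
  5P = (39, 24)
  6P = (33, 26)
  7P = (16, 30)
  8P = (23, 11)
  ... (continuing to 26P)
  26P = O

ord(P) = 26


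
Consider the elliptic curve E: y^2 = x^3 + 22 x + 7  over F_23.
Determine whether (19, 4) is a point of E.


Check whether y^2 = x^3 + 22 x + 7 (mod 23) for (x, y) = (19, 4).
LHS: y^2 = 4^2 mod 23 = 16
RHS: x^3 + 22 x + 7 = 19^3 + 22*19 + 7 mod 23 = 16
LHS = RHS

Yes, on the curve


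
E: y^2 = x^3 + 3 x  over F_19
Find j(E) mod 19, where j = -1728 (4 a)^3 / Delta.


Delta = -16(4 a^3 + 27 b^2) mod 19 = 1
-1728 * (4 a)^3 = -1728 * (4*3)^3 mod 19 = 18
j = 18 * 1^(-1) mod 19 = 18

j = 18 (mod 19)


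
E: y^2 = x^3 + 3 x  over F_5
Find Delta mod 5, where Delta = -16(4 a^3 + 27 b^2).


4 a^3 + 27 b^2 = 4*3^3 + 27*0^2 = 108 + 0 = 108
Delta = -16 * (108) = -1728
Delta mod 5 = 2

Delta = 2 (mod 5)


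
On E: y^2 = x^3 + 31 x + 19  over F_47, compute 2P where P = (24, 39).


Doubling: s = (3 x1^2 + a) / (2 y1)
s = (3*24^2 + 31) / (2*39) mod 47 = 34
x3 = s^2 - 2 x1 mod 47 = 34^2 - 2*24 = 27
y3 = s (x1 - x3) - y1 mod 47 = 34 * (24 - 27) - 39 = 0

2P = (27, 0)


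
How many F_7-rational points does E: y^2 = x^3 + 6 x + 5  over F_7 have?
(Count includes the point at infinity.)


For each x in F_7, count y with y^2 = x^3 + 6 x + 5 mod 7:
  x = 2: RHS = 4, y in [2, 5]  -> 2 point(s)
  x = 3: RHS = 1, y in [1, 6]  -> 2 point(s)
  x = 4: RHS = 2, y in [3, 4]  -> 2 point(s)
Affine points: 6. Add the point at infinity: total = 7.

#E(F_7) = 7


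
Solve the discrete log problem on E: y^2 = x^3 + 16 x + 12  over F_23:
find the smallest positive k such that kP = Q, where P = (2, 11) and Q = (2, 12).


Enumerate multiples of P until we hit Q = (2, 12):
  1P = (2, 11)
  2P = (21, 15)
  3P = (1, 11)
  4P = (20, 12)
  5P = (13, 5)
  6P = (14, 6)
  7P = (15, 4)
  8P = (15, 19)
  9P = (14, 17)
  10P = (13, 18)
  11P = (20, 11)
  12P = (1, 12)
  13P = (21, 8)
  14P = (2, 12)
Match found at i = 14.

k = 14


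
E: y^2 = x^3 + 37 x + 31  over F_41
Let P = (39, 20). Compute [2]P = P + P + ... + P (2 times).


k = 2 = 10_2 (binary, LSB first: 01)
Double-and-add from P = (39, 20):
  bit 0 = 0: acc unchanged = O
  bit 1 = 1: acc = O + (27, 7) = (27, 7)

2P = (27, 7)


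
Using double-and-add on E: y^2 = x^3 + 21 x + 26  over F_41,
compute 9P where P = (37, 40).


k = 9 = 1001_2 (binary, LSB first: 1001)
Double-and-add from P = (37, 40):
  bit 0 = 1: acc = O + (37, 40) = (37, 40)
  bit 1 = 0: acc unchanged = (37, 40)
  bit 2 = 0: acc unchanged = (37, 40)
  bit 3 = 1: acc = (37, 40) + (38, 31) = (6, 9)

9P = (6, 9)


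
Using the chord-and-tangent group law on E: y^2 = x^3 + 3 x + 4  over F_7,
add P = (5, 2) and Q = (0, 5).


P != Q, so use the chord formula.
s = (y2 - y1) / (x2 - x1) = (3) / (2) mod 7 = 5
x3 = s^2 - x1 - x2 mod 7 = 5^2 - 5 - 0 = 6
y3 = s (x1 - x3) - y1 mod 7 = 5 * (5 - 6) - 2 = 0

P + Q = (6, 0)


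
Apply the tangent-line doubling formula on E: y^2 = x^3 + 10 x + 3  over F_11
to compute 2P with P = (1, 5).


Doubling: s = (3 x1^2 + a) / (2 y1)
s = (3*1^2 + 10) / (2*5) mod 11 = 9
x3 = s^2 - 2 x1 mod 11 = 9^2 - 2*1 = 2
y3 = s (x1 - x3) - y1 mod 11 = 9 * (1 - 2) - 5 = 8

2P = (2, 8)


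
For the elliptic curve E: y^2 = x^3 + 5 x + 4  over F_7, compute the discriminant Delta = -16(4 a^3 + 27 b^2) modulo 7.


4 a^3 + 27 b^2 = 4*5^3 + 27*4^2 = 500 + 432 = 932
Delta = -16 * (932) = -14912
Delta mod 7 = 5

Delta = 5 (mod 7)


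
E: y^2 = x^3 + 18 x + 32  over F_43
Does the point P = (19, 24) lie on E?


Check whether y^2 = x^3 + 18 x + 32 (mod 43) for (x, y) = (19, 24).
LHS: y^2 = 24^2 mod 43 = 17
RHS: x^3 + 18 x + 32 = 19^3 + 18*19 + 32 mod 43 = 9
LHS != RHS

No, not on the curve


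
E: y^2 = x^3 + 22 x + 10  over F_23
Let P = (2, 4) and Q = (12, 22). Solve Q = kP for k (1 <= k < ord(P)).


Enumerate multiples of P until we hit Q = (12, 22):
  1P = (2, 4)
  2P = (4, 22)
  3P = (6, 6)
  4P = (21, 21)
  5P = (8, 10)
  6P = (14, 7)
  7P = (20, 3)
  8P = (13, 3)
  9P = (12, 22)
Match found at i = 9.

k = 9


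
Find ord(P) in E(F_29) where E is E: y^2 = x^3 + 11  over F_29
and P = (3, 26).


Compute successive multiples of P until we hit O:
  1P = (3, 26)
  2P = (7, 21)
  3P = (26, 10)
  4P = (20, 6)
  5P = (12, 17)
  6P = (15, 15)
  7P = (6, 13)
  8P = (13, 27)
  ... (continuing to 30P)
  30P = O

ord(P) = 30


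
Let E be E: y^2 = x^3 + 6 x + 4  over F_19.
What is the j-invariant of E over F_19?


Delta = -16(4 a^3 + 27 b^2) mod 19 = 12
-1728 * (4 a)^3 = -1728 * (4*6)^3 mod 19 = 11
j = 11 * 12^(-1) mod 19 = 12

j = 12 (mod 19)


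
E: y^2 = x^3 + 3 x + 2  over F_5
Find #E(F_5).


For each x in F_5, count y with y^2 = x^3 + 3 x + 2 mod 5:
  x = 1: RHS = 1, y in [1, 4]  -> 2 point(s)
  x = 2: RHS = 1, y in [1, 4]  -> 2 point(s)
Affine points: 4. Add the point at infinity: total = 5.

#E(F_5) = 5


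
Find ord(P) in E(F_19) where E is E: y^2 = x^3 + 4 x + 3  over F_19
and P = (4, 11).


Compute successive multiples of P until we hit O:
  1P = (4, 11)
  2P = (18, 6)
  3P = (17, 14)
  4P = (3, 17)
  5P = (10, 6)
  6P = (2, 0)
  7P = (10, 13)
  8P = (3, 2)
  ... (continuing to 12P)
  12P = O

ord(P) = 12


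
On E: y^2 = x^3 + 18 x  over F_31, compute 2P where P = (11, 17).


Doubling: s = (3 x1^2 + a) / (2 y1)
s = (3*11^2 + 18) / (2*17) mod 31 = 3
x3 = s^2 - 2 x1 mod 31 = 3^2 - 2*11 = 18
y3 = s (x1 - x3) - y1 mod 31 = 3 * (11 - 18) - 17 = 24

2P = (18, 24)


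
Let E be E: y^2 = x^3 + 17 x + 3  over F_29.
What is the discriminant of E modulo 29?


4 a^3 + 27 b^2 = 4*17^3 + 27*3^2 = 19652 + 243 = 19895
Delta = -16 * (19895) = -318320
Delta mod 29 = 13

Delta = 13 (mod 29)


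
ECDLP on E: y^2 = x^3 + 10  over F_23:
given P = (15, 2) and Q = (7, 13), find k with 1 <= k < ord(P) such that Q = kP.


Enumerate multiples of P until we hit Q = (7, 13):
  1P = (15, 2)
  2P = (20, 11)
  3P = (17, 22)
  4P = (22, 20)
  5P = (2, 15)
  6P = (7, 13)
Match found at i = 6.

k = 6


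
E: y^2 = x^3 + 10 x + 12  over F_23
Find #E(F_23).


For each x in F_23, count y with y^2 = x^3 + 10 x + 12 mod 23:
  x = 0: RHS = 12, y in [9, 14]  -> 2 point(s)
  x = 1: RHS = 0, y in [0]  -> 1 point(s)
  x = 3: RHS = 0, y in [0]  -> 1 point(s)
  x = 4: RHS = 1, y in [1, 22]  -> 2 point(s)
  x = 5: RHS = 3, y in [7, 16]  -> 2 point(s)
  x = 6: RHS = 12, y in [9, 14]  -> 2 point(s)
  x = 8: RHS = 6, y in [11, 12]  -> 2 point(s)
  x = 9: RHS = 3, y in [7, 16]  -> 2 point(s)
  x = 10: RHS = 8, y in [10, 13]  -> 2 point(s)
  x = 11: RHS = 4, y in [2, 21]  -> 2 point(s)
  x = 13: RHS = 16, y in [4, 19]  -> 2 point(s)
  x = 15: RHS = 18, y in [8, 15]  -> 2 point(s)
  x = 16: RHS = 13, y in [6, 17]  -> 2 point(s)
  x = 17: RHS = 12, y in [9, 14]  -> 2 point(s)
  x = 19: RHS = 0, y in [0]  -> 1 point(s)
  x = 20: RHS = 1, y in [1, 22]  -> 2 point(s)
  x = 22: RHS = 1, y in [1, 22]  -> 2 point(s)
Affine points: 31. Add the point at infinity: total = 32.

#E(F_23) = 32


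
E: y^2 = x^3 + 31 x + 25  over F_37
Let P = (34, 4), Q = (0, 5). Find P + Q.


P != Q, so use the chord formula.
s = (y2 - y1) / (x2 - x1) = (1) / (3) mod 37 = 25
x3 = s^2 - x1 - x2 mod 37 = 25^2 - 34 - 0 = 36
y3 = s (x1 - x3) - y1 mod 37 = 25 * (34 - 36) - 4 = 20

P + Q = (36, 20)


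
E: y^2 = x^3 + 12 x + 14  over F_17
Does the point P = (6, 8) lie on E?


Check whether y^2 = x^3 + 12 x + 14 (mod 17) for (x, y) = (6, 8).
LHS: y^2 = 8^2 mod 17 = 13
RHS: x^3 + 12 x + 14 = 6^3 + 12*6 + 14 mod 17 = 13
LHS = RHS

Yes, on the curve


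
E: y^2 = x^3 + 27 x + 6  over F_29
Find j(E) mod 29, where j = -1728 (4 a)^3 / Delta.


Delta = -16(4 a^3 + 27 b^2) mod 29 = 11
-1728 * (4 a)^3 = -1728 * (4*27)^3 mod 29 = 4
j = 4 * 11^(-1) mod 29 = 3

j = 3 (mod 29)


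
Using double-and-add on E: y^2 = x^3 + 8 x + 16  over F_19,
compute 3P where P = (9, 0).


k = 3 = 11_2 (binary, LSB first: 11)
Double-and-add from P = (9, 0):
  bit 0 = 1: acc = O + (9, 0) = (9, 0)
  bit 1 = 1: acc = (9, 0) + O = (9, 0)

3P = (9, 0)


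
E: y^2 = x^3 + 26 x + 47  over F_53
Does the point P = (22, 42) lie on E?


Check whether y^2 = x^3 + 26 x + 47 (mod 53) for (x, y) = (22, 42).
LHS: y^2 = 42^2 mod 53 = 15
RHS: x^3 + 26 x + 47 = 22^3 + 26*22 + 47 mod 53 = 31
LHS != RHS

No, not on the curve


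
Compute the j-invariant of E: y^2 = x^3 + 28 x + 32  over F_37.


Delta = -16(4 a^3 + 27 b^2) mod 37 = 3
-1728 * (4 a)^3 = -1728 * (4*28)^3 mod 37 = 11
j = 11 * 3^(-1) mod 37 = 16

j = 16 (mod 37)


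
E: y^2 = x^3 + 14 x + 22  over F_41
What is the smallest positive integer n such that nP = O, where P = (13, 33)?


Compute successive multiples of P until we hit O:
  1P = (13, 33)
  2P = (13, 8)
  3P = O

ord(P) = 3


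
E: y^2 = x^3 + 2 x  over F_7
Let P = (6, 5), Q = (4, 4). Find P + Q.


P != Q, so use the chord formula.
s = (y2 - y1) / (x2 - x1) = (6) / (5) mod 7 = 4
x3 = s^2 - x1 - x2 mod 7 = 4^2 - 6 - 4 = 6
y3 = s (x1 - x3) - y1 mod 7 = 4 * (6 - 6) - 5 = 2

P + Q = (6, 2)


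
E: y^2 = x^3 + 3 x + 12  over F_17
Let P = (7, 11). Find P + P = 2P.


Doubling: s = (3 x1^2 + a) / (2 y1)
s = (3*7^2 + 3) / (2*11) mod 17 = 13
x3 = s^2 - 2 x1 mod 17 = 13^2 - 2*7 = 2
y3 = s (x1 - x3) - y1 mod 17 = 13 * (7 - 2) - 11 = 3

2P = (2, 3)


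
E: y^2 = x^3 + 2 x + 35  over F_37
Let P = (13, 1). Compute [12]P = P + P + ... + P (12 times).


k = 12 = 1100_2 (binary, LSB first: 0011)
Double-and-add from P = (13, 1):
  bit 0 = 0: acc unchanged = O
  bit 1 = 0: acc unchanged = O
  bit 2 = 1: acc = O + (23, 36) = (23, 36)
  bit 3 = 1: acc = (23, 36) + (29, 32) = (6, 2)

12P = (6, 2)


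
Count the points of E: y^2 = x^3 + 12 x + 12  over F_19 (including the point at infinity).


For each x in F_19, count y with y^2 = x^3 + 12 x + 12 mod 19:
  x = 1: RHS = 6, y in [5, 14]  -> 2 point(s)
  x = 2: RHS = 6, y in [5, 14]  -> 2 point(s)
  x = 5: RHS = 7, y in [8, 11]  -> 2 point(s)
  x = 10: RHS = 11, y in [7, 12]  -> 2 point(s)
  x = 13: RHS = 9, y in [3, 16]  -> 2 point(s)
  x = 14: RHS = 17, y in [6, 13]  -> 2 point(s)
  x = 16: RHS = 6, y in [5, 14]  -> 2 point(s)
Affine points: 14. Add the point at infinity: total = 15.

#E(F_19) = 15


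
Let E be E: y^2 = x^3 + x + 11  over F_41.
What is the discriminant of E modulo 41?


4 a^3 + 27 b^2 = 4*1^3 + 27*11^2 = 4 + 3267 = 3271
Delta = -16 * (3271) = -52336
Delta mod 41 = 21

Delta = 21 (mod 41)


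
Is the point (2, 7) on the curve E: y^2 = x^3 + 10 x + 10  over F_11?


Check whether y^2 = x^3 + 10 x + 10 (mod 11) for (x, y) = (2, 7).
LHS: y^2 = 7^2 mod 11 = 5
RHS: x^3 + 10 x + 10 = 2^3 + 10*2 + 10 mod 11 = 5
LHS = RHS

Yes, on the curve


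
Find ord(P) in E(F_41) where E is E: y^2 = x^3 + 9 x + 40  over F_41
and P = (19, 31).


Compute successive multiples of P until we hit O:
  1P = (19, 31)
  2P = (1, 3)
  3P = (30, 2)
  4P = (2, 36)
  5P = (12, 20)
  6P = (20, 26)
  7P = (27, 9)
  8P = (0, 9)
  ... (continuing to 45P)
  45P = O

ord(P) = 45


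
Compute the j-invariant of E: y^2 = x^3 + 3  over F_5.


Delta = -16(4 a^3 + 27 b^2) mod 5 = 2
-1728 * (4 a)^3 = -1728 * (4*0)^3 mod 5 = 0
j = 0 * 2^(-1) mod 5 = 0

j = 0 (mod 5)


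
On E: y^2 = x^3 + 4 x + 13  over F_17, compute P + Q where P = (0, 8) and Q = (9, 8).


P != Q, so use the chord formula.
s = (y2 - y1) / (x2 - x1) = (0) / (9) mod 17 = 0
x3 = s^2 - x1 - x2 mod 17 = 0^2 - 0 - 9 = 8
y3 = s (x1 - x3) - y1 mod 17 = 0 * (0 - 8) - 8 = 9

P + Q = (8, 9)


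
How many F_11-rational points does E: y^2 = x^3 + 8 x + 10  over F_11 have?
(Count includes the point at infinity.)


For each x in F_11, count y with y^2 = x^3 + 8 x + 10 mod 11:
  x = 2: RHS = 1, y in [1, 10]  -> 2 point(s)
  x = 8: RHS = 3, y in [5, 6]  -> 2 point(s)
  x = 10: RHS = 1, y in [1, 10]  -> 2 point(s)
Affine points: 6. Add the point at infinity: total = 7.

#E(F_11) = 7


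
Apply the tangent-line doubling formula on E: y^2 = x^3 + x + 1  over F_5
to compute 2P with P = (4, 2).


Doubling: s = (3 x1^2 + a) / (2 y1)
s = (3*4^2 + 1) / (2*2) mod 5 = 1
x3 = s^2 - 2 x1 mod 5 = 1^2 - 2*4 = 3
y3 = s (x1 - x3) - y1 mod 5 = 1 * (4 - 3) - 2 = 4

2P = (3, 4)


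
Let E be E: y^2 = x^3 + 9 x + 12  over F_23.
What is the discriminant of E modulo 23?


4 a^3 + 27 b^2 = 4*9^3 + 27*12^2 = 2916 + 3888 = 6804
Delta = -16 * (6804) = -108864
Delta mod 23 = 18

Delta = 18 (mod 23)


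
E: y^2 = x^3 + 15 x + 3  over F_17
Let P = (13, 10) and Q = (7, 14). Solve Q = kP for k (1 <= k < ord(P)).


Enumerate multiples of P until we hit Q = (7, 14):
  1P = (13, 10)
  2P = (7, 14)
Match found at i = 2.

k = 2


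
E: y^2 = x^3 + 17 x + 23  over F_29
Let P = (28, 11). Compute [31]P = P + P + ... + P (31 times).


k = 31 = 11111_2 (binary, LSB first: 11111)
Double-and-add from P = (28, 11):
  bit 0 = 1: acc = O + (28, 11) = (28, 11)
  bit 1 = 1: acc = (28, 11) + (22, 5) = (9, 8)
  bit 2 = 1: acc = (9, 8) + (15, 17) = (0, 20)
  bit 3 = 1: acc = (0, 20) + (24, 25) = (6, 15)
  bit 4 = 1: acc = (6, 15) + (19, 19) = (24, 4)

31P = (24, 4)


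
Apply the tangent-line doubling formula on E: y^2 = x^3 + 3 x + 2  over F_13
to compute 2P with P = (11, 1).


Doubling: s = (3 x1^2 + a) / (2 y1)
s = (3*11^2 + 3) / (2*1) mod 13 = 1
x3 = s^2 - 2 x1 mod 13 = 1^2 - 2*11 = 5
y3 = s (x1 - x3) - y1 mod 13 = 1 * (11 - 5) - 1 = 5

2P = (5, 5)


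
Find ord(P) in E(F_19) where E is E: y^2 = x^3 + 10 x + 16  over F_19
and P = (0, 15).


Compute successive multiples of P until we hit O:
  1P = (0, 15)
  2P = (17, 11)
  3P = (6, 11)
  4P = (5, 1)
  5P = (15, 8)
  6P = (13, 5)
  7P = (13, 14)
  8P = (15, 11)
  ... (continuing to 13P)
  13P = O

ord(P) = 13


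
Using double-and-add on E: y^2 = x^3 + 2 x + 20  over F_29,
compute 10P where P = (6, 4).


k = 10 = 1010_2 (binary, LSB first: 0101)
Double-and-add from P = (6, 4):
  bit 0 = 0: acc unchanged = O
  bit 1 = 1: acc = O + (23, 16) = (23, 16)
  bit 2 = 0: acc unchanged = (23, 16)
  bit 3 = 1: acc = (23, 16) + (3, 13) = (16, 1)

10P = (16, 1)


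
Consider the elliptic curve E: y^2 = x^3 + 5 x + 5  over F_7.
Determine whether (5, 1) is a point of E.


Check whether y^2 = x^3 + 5 x + 5 (mod 7) for (x, y) = (5, 1).
LHS: y^2 = 1^2 mod 7 = 1
RHS: x^3 + 5 x + 5 = 5^3 + 5*5 + 5 mod 7 = 1
LHS = RHS

Yes, on the curve
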